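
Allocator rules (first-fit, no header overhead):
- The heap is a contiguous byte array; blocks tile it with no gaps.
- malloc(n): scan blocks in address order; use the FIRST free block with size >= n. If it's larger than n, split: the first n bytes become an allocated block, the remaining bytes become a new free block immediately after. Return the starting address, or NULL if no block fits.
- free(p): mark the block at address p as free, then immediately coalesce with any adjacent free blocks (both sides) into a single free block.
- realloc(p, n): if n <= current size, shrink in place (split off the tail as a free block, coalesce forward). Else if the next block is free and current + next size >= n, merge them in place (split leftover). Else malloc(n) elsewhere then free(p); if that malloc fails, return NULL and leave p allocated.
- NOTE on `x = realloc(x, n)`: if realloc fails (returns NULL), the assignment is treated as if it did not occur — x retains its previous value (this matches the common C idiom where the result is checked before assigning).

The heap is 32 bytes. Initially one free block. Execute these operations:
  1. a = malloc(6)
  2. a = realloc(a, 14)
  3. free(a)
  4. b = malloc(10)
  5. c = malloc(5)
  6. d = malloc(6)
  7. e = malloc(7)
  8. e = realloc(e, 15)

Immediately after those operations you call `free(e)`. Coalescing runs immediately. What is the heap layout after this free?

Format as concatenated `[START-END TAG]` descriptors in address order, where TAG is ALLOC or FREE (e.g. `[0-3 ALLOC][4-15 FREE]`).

Answer: [0-9 ALLOC][10-14 ALLOC][15-20 ALLOC][21-31 FREE]

Derivation:
Op 1: a = malloc(6) -> a = 0; heap: [0-5 ALLOC][6-31 FREE]
Op 2: a = realloc(a, 14) -> a = 0; heap: [0-13 ALLOC][14-31 FREE]
Op 3: free(a) -> (freed a); heap: [0-31 FREE]
Op 4: b = malloc(10) -> b = 0; heap: [0-9 ALLOC][10-31 FREE]
Op 5: c = malloc(5) -> c = 10; heap: [0-9 ALLOC][10-14 ALLOC][15-31 FREE]
Op 6: d = malloc(6) -> d = 15; heap: [0-9 ALLOC][10-14 ALLOC][15-20 ALLOC][21-31 FREE]
Op 7: e = malloc(7) -> e = 21; heap: [0-9 ALLOC][10-14 ALLOC][15-20 ALLOC][21-27 ALLOC][28-31 FREE]
Op 8: e = realloc(e, 15) -> NULL (e unchanged); heap: [0-9 ALLOC][10-14 ALLOC][15-20 ALLOC][21-27 ALLOC][28-31 FREE]
free(e): e = 21 -> block [21-27 ALLOC]; mark free, coalesce with adjacent free neighbors -> [0-9 ALLOC][10-14 ALLOC][15-20 ALLOC][21-31 FREE]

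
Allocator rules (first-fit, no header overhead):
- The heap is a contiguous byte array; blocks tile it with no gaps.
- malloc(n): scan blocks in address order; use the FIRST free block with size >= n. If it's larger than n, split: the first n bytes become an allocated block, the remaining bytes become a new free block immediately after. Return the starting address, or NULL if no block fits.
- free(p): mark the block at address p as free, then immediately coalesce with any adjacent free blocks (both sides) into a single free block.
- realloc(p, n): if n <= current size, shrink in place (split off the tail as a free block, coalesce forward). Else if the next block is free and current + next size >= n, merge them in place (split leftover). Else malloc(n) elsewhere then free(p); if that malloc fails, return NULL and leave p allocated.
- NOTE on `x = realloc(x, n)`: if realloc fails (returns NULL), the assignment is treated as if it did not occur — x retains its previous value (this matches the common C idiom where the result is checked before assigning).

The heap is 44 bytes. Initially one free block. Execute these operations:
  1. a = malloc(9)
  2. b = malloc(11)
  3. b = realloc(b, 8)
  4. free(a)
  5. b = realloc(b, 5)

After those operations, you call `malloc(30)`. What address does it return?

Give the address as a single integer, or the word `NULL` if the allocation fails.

Op 1: a = malloc(9) -> a = 0; heap: [0-8 ALLOC][9-43 FREE]
Op 2: b = malloc(11) -> b = 9; heap: [0-8 ALLOC][9-19 ALLOC][20-43 FREE]
Op 3: b = realloc(b, 8) -> b = 9; heap: [0-8 ALLOC][9-16 ALLOC][17-43 FREE]
Op 4: free(a) -> (freed a); heap: [0-8 FREE][9-16 ALLOC][17-43 FREE]
Op 5: b = realloc(b, 5) -> b = 9; heap: [0-8 FREE][9-13 ALLOC][14-43 FREE]
malloc(30): first-fit scan over [0-8 FREE][9-13 ALLOC][14-43 FREE] -> 14

Answer: 14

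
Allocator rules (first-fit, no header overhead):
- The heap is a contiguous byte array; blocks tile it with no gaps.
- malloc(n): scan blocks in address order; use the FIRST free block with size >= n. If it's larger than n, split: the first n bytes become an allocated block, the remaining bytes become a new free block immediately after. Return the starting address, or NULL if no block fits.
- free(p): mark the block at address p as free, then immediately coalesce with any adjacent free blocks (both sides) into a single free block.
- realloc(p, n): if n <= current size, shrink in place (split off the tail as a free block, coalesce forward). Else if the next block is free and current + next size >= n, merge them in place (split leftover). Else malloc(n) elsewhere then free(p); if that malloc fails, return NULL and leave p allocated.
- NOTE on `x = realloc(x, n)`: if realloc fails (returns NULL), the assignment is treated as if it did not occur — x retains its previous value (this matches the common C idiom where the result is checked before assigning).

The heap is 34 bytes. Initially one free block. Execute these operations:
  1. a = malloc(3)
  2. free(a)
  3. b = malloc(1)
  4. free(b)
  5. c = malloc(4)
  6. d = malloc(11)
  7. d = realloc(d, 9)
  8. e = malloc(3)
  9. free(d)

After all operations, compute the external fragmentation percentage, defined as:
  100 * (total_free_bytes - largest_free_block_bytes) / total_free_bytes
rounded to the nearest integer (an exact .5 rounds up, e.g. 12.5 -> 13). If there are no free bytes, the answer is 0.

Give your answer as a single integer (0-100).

Op 1: a = malloc(3) -> a = 0; heap: [0-2 ALLOC][3-33 FREE]
Op 2: free(a) -> (freed a); heap: [0-33 FREE]
Op 3: b = malloc(1) -> b = 0; heap: [0-0 ALLOC][1-33 FREE]
Op 4: free(b) -> (freed b); heap: [0-33 FREE]
Op 5: c = malloc(4) -> c = 0; heap: [0-3 ALLOC][4-33 FREE]
Op 6: d = malloc(11) -> d = 4; heap: [0-3 ALLOC][4-14 ALLOC][15-33 FREE]
Op 7: d = realloc(d, 9) -> d = 4; heap: [0-3 ALLOC][4-12 ALLOC][13-33 FREE]
Op 8: e = malloc(3) -> e = 13; heap: [0-3 ALLOC][4-12 ALLOC][13-15 ALLOC][16-33 FREE]
Op 9: free(d) -> (freed d); heap: [0-3 ALLOC][4-12 FREE][13-15 ALLOC][16-33 FREE]
Free blocks: [9 18] total_free=27 largest=18 -> 100*(27-18)/27 = 900/27 ≈ 33.333 -> rounds to 33

Answer: 33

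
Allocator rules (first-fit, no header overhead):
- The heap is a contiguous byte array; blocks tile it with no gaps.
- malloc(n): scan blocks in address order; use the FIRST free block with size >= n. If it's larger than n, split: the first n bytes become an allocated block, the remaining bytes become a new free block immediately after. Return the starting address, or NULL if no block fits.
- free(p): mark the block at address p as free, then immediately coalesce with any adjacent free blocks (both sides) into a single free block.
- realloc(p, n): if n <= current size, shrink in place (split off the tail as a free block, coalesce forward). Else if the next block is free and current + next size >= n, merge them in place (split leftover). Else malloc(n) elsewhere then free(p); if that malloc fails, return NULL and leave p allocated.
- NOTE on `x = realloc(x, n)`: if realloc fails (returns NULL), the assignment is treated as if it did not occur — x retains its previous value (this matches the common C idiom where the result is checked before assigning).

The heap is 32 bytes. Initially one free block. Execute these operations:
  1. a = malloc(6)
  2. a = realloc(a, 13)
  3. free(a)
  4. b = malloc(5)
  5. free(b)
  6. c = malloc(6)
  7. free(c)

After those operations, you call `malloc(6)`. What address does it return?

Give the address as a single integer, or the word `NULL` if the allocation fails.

Answer: 0

Derivation:
Op 1: a = malloc(6) -> a = 0; heap: [0-5 ALLOC][6-31 FREE]
Op 2: a = realloc(a, 13) -> a = 0; heap: [0-12 ALLOC][13-31 FREE]
Op 3: free(a) -> (freed a); heap: [0-31 FREE]
Op 4: b = malloc(5) -> b = 0; heap: [0-4 ALLOC][5-31 FREE]
Op 5: free(b) -> (freed b); heap: [0-31 FREE]
Op 6: c = malloc(6) -> c = 0; heap: [0-5 ALLOC][6-31 FREE]
Op 7: free(c) -> (freed c); heap: [0-31 FREE]
malloc(6): first-fit scan over [0-31 FREE] -> 0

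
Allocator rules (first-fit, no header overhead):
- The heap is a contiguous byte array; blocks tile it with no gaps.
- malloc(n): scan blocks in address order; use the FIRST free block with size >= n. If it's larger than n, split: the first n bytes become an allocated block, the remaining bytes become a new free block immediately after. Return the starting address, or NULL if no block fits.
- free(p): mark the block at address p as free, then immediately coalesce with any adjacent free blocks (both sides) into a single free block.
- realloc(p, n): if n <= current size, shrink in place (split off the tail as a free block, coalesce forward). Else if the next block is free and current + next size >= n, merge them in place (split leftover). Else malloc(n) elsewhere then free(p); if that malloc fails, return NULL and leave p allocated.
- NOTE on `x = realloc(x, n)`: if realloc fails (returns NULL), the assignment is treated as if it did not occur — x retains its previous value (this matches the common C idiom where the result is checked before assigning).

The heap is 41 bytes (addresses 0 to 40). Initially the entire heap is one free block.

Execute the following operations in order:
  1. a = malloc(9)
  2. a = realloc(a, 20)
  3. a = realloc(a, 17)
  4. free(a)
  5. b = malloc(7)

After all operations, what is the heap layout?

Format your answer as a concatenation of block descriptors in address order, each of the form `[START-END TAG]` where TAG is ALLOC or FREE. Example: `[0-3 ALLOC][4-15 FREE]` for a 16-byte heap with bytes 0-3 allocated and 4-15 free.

Answer: [0-6 ALLOC][7-40 FREE]

Derivation:
Op 1: a = malloc(9) -> a = 0; heap: [0-8 ALLOC][9-40 FREE]
Op 2: a = realloc(a, 20) -> a = 0; heap: [0-19 ALLOC][20-40 FREE]
Op 3: a = realloc(a, 17) -> a = 0; heap: [0-16 ALLOC][17-40 FREE]
Op 4: free(a) -> (freed a); heap: [0-40 FREE]
Op 5: b = malloc(7) -> b = 0; heap: [0-6 ALLOC][7-40 FREE]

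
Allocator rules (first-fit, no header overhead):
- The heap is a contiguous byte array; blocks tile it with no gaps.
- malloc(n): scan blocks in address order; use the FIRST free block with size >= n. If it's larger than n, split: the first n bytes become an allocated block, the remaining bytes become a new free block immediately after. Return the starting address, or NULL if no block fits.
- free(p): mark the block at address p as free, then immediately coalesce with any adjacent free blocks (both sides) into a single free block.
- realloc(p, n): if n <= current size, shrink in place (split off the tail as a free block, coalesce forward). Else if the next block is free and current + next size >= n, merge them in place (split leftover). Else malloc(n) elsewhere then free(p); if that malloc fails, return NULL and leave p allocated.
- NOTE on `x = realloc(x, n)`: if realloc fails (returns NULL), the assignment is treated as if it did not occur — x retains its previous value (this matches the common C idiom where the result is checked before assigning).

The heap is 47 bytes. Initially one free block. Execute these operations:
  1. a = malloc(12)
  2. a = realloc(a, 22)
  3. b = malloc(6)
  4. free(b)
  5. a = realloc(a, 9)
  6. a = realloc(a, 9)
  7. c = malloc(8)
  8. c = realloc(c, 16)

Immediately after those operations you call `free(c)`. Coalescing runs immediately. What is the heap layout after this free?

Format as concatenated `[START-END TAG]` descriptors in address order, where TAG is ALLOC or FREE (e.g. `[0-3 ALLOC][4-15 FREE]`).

Answer: [0-8 ALLOC][9-46 FREE]

Derivation:
Op 1: a = malloc(12) -> a = 0; heap: [0-11 ALLOC][12-46 FREE]
Op 2: a = realloc(a, 22) -> a = 0; heap: [0-21 ALLOC][22-46 FREE]
Op 3: b = malloc(6) -> b = 22; heap: [0-21 ALLOC][22-27 ALLOC][28-46 FREE]
Op 4: free(b) -> (freed b); heap: [0-21 ALLOC][22-46 FREE]
Op 5: a = realloc(a, 9) -> a = 0; heap: [0-8 ALLOC][9-46 FREE]
Op 6: a = realloc(a, 9) -> a = 0; heap: [0-8 ALLOC][9-46 FREE]
Op 7: c = malloc(8) -> c = 9; heap: [0-8 ALLOC][9-16 ALLOC][17-46 FREE]
Op 8: c = realloc(c, 16) -> c = 9; heap: [0-8 ALLOC][9-24 ALLOC][25-46 FREE]
free(c): c = 9 -> block [9-24 ALLOC]; mark free, coalesce with adjacent free neighbors -> [0-8 ALLOC][9-46 FREE]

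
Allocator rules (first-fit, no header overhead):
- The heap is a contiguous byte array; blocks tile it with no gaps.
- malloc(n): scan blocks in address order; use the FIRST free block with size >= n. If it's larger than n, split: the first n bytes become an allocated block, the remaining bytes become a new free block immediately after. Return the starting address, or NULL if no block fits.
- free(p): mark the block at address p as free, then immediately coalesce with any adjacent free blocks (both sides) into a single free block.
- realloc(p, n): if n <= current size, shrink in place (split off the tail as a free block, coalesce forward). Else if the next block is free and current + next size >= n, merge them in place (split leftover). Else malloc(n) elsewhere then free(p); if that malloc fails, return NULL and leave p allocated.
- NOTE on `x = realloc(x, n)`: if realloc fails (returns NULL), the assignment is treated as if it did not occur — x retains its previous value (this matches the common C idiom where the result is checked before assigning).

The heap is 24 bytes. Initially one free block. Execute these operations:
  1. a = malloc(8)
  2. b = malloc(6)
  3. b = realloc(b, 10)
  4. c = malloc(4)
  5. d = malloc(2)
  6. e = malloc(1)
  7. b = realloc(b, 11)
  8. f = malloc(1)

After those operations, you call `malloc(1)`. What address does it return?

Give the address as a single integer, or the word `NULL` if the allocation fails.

Op 1: a = malloc(8) -> a = 0; heap: [0-7 ALLOC][8-23 FREE]
Op 2: b = malloc(6) -> b = 8; heap: [0-7 ALLOC][8-13 ALLOC][14-23 FREE]
Op 3: b = realloc(b, 10) -> b = 8; heap: [0-7 ALLOC][8-17 ALLOC][18-23 FREE]
Op 4: c = malloc(4) -> c = 18; heap: [0-7 ALLOC][8-17 ALLOC][18-21 ALLOC][22-23 FREE]
Op 5: d = malloc(2) -> d = 22; heap: [0-7 ALLOC][8-17 ALLOC][18-21 ALLOC][22-23 ALLOC]
Op 6: e = malloc(1) -> e = NULL; heap: [0-7 ALLOC][8-17 ALLOC][18-21 ALLOC][22-23 ALLOC]
Op 7: b = realloc(b, 11) -> NULL (b unchanged); heap: [0-7 ALLOC][8-17 ALLOC][18-21 ALLOC][22-23 ALLOC]
Op 8: f = malloc(1) -> f = NULL; heap: [0-7 ALLOC][8-17 ALLOC][18-21 ALLOC][22-23 ALLOC]
malloc(1): first-fit scan over [0-7 ALLOC][8-17 ALLOC][18-21 ALLOC][22-23 ALLOC] -> NULL

Answer: NULL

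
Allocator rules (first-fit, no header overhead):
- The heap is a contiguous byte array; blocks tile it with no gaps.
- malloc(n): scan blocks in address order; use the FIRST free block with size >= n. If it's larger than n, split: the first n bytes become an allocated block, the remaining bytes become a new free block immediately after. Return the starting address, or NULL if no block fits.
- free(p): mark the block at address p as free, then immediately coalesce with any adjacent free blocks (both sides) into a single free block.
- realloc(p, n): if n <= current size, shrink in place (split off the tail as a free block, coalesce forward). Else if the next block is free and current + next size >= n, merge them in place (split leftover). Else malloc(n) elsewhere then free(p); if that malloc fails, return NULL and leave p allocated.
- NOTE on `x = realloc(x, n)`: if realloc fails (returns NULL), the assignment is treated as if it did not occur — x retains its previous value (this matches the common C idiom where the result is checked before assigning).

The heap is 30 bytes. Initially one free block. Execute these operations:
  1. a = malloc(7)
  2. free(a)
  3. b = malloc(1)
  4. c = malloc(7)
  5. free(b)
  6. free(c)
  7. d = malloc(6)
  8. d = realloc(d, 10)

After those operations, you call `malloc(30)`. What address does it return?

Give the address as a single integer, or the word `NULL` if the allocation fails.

Answer: NULL

Derivation:
Op 1: a = malloc(7) -> a = 0; heap: [0-6 ALLOC][7-29 FREE]
Op 2: free(a) -> (freed a); heap: [0-29 FREE]
Op 3: b = malloc(1) -> b = 0; heap: [0-0 ALLOC][1-29 FREE]
Op 4: c = malloc(7) -> c = 1; heap: [0-0 ALLOC][1-7 ALLOC][8-29 FREE]
Op 5: free(b) -> (freed b); heap: [0-0 FREE][1-7 ALLOC][8-29 FREE]
Op 6: free(c) -> (freed c); heap: [0-29 FREE]
Op 7: d = malloc(6) -> d = 0; heap: [0-5 ALLOC][6-29 FREE]
Op 8: d = realloc(d, 10) -> d = 0; heap: [0-9 ALLOC][10-29 FREE]
malloc(30): first-fit scan over [0-9 ALLOC][10-29 FREE] -> NULL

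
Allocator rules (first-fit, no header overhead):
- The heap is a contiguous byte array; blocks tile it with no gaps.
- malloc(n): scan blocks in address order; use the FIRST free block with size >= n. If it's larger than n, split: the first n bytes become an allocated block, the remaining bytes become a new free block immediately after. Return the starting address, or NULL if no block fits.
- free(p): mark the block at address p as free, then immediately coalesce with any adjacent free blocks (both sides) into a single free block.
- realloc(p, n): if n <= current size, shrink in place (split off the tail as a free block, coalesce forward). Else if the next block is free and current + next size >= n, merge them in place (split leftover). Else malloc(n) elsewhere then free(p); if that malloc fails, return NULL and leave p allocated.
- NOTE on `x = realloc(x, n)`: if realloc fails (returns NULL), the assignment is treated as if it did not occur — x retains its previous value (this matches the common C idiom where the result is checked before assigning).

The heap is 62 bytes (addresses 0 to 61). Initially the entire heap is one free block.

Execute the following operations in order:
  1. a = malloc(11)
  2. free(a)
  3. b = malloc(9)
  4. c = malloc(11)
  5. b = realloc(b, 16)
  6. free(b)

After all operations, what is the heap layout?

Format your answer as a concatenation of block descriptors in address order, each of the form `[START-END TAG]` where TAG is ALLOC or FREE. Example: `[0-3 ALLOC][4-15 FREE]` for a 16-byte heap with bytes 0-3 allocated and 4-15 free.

Answer: [0-8 FREE][9-19 ALLOC][20-61 FREE]

Derivation:
Op 1: a = malloc(11) -> a = 0; heap: [0-10 ALLOC][11-61 FREE]
Op 2: free(a) -> (freed a); heap: [0-61 FREE]
Op 3: b = malloc(9) -> b = 0; heap: [0-8 ALLOC][9-61 FREE]
Op 4: c = malloc(11) -> c = 9; heap: [0-8 ALLOC][9-19 ALLOC][20-61 FREE]
Op 5: b = realloc(b, 16) -> b = 20; heap: [0-8 FREE][9-19 ALLOC][20-35 ALLOC][36-61 FREE]
Op 6: free(b) -> (freed b); heap: [0-8 FREE][9-19 ALLOC][20-61 FREE]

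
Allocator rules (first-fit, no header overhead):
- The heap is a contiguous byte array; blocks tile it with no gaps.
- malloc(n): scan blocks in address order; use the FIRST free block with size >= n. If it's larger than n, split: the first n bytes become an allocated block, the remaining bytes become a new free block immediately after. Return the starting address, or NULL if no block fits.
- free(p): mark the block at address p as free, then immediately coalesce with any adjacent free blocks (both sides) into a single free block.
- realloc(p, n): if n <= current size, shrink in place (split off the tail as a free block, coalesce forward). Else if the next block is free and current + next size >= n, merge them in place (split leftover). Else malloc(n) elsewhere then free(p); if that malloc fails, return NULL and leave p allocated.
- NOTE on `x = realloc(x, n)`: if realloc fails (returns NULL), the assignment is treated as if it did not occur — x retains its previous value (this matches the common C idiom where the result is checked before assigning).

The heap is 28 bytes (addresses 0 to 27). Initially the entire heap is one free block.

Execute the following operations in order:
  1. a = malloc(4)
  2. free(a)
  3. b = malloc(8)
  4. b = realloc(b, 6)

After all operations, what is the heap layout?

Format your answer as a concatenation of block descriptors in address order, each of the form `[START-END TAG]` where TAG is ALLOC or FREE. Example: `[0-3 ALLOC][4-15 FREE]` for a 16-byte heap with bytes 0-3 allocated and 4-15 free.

Op 1: a = malloc(4) -> a = 0; heap: [0-3 ALLOC][4-27 FREE]
Op 2: free(a) -> (freed a); heap: [0-27 FREE]
Op 3: b = malloc(8) -> b = 0; heap: [0-7 ALLOC][8-27 FREE]
Op 4: b = realloc(b, 6) -> b = 0; heap: [0-5 ALLOC][6-27 FREE]

Answer: [0-5 ALLOC][6-27 FREE]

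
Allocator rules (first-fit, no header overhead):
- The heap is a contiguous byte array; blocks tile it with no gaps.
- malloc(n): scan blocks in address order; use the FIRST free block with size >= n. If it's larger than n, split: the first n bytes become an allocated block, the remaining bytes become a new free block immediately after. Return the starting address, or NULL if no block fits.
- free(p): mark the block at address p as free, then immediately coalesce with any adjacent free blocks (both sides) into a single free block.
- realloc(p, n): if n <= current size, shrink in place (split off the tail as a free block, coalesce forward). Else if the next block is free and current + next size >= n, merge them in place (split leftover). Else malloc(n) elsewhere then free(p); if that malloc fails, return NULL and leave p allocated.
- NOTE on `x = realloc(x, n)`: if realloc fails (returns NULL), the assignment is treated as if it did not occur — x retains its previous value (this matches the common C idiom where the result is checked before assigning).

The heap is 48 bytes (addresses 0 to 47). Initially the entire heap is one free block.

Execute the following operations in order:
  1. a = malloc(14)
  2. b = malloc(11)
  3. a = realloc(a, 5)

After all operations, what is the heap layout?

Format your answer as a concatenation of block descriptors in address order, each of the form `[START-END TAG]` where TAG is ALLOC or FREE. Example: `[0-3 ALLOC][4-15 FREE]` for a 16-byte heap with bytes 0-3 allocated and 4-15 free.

Op 1: a = malloc(14) -> a = 0; heap: [0-13 ALLOC][14-47 FREE]
Op 2: b = malloc(11) -> b = 14; heap: [0-13 ALLOC][14-24 ALLOC][25-47 FREE]
Op 3: a = realloc(a, 5) -> a = 0; heap: [0-4 ALLOC][5-13 FREE][14-24 ALLOC][25-47 FREE]

Answer: [0-4 ALLOC][5-13 FREE][14-24 ALLOC][25-47 FREE]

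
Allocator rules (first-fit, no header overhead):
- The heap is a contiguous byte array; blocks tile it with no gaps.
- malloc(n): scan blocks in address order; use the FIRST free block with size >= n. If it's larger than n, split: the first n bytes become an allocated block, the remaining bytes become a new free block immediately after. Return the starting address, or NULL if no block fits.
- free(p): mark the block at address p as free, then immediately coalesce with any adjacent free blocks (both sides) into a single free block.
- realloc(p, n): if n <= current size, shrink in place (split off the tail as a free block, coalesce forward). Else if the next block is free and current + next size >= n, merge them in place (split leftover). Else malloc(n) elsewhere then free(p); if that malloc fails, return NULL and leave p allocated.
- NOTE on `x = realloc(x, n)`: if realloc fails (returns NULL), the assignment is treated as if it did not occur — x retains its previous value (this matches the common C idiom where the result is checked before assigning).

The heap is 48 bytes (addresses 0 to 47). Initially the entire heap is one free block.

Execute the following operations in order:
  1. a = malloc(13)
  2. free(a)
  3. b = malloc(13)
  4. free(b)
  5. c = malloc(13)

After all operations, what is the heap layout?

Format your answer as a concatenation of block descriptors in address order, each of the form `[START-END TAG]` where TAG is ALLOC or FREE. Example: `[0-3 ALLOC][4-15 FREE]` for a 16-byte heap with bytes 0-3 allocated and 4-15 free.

Op 1: a = malloc(13) -> a = 0; heap: [0-12 ALLOC][13-47 FREE]
Op 2: free(a) -> (freed a); heap: [0-47 FREE]
Op 3: b = malloc(13) -> b = 0; heap: [0-12 ALLOC][13-47 FREE]
Op 4: free(b) -> (freed b); heap: [0-47 FREE]
Op 5: c = malloc(13) -> c = 0; heap: [0-12 ALLOC][13-47 FREE]

Answer: [0-12 ALLOC][13-47 FREE]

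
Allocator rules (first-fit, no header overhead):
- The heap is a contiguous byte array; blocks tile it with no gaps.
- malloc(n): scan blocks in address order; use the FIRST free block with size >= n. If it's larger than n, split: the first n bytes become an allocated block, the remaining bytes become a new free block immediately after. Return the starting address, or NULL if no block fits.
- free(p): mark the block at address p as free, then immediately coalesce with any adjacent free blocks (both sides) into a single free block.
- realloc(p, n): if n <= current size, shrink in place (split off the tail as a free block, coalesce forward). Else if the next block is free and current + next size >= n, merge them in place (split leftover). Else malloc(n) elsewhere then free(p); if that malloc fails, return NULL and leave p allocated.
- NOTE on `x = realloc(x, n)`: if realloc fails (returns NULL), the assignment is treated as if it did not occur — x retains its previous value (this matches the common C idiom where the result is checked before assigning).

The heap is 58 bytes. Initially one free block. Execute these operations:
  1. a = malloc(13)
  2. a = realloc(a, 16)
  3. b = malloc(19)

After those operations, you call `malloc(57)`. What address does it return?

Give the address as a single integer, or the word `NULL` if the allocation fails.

Answer: NULL

Derivation:
Op 1: a = malloc(13) -> a = 0; heap: [0-12 ALLOC][13-57 FREE]
Op 2: a = realloc(a, 16) -> a = 0; heap: [0-15 ALLOC][16-57 FREE]
Op 3: b = malloc(19) -> b = 16; heap: [0-15 ALLOC][16-34 ALLOC][35-57 FREE]
malloc(57): first-fit scan over [0-15 ALLOC][16-34 ALLOC][35-57 FREE] -> NULL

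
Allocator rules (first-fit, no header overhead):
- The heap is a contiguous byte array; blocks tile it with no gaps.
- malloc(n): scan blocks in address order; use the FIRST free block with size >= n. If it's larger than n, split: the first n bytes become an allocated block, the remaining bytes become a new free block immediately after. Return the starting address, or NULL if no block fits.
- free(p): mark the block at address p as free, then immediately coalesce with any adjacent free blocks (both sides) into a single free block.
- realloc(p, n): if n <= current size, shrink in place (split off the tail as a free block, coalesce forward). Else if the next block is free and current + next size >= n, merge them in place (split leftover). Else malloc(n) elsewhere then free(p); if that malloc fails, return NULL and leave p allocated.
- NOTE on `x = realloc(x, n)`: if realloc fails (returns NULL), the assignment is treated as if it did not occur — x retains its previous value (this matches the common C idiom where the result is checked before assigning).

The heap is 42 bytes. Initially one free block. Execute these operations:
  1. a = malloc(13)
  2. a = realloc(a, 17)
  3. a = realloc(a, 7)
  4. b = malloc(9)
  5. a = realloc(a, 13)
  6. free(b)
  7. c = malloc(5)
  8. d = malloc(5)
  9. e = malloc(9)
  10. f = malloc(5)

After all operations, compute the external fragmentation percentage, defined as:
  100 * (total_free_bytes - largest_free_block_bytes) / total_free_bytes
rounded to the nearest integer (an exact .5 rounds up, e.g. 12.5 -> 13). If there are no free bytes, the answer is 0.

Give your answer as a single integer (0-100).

Answer: 20

Derivation:
Op 1: a = malloc(13) -> a = 0; heap: [0-12 ALLOC][13-41 FREE]
Op 2: a = realloc(a, 17) -> a = 0; heap: [0-16 ALLOC][17-41 FREE]
Op 3: a = realloc(a, 7) -> a = 0; heap: [0-6 ALLOC][7-41 FREE]
Op 4: b = malloc(9) -> b = 7; heap: [0-6 ALLOC][7-15 ALLOC][16-41 FREE]
Op 5: a = realloc(a, 13) -> a = 16; heap: [0-6 FREE][7-15 ALLOC][16-28 ALLOC][29-41 FREE]
Op 6: free(b) -> (freed b); heap: [0-15 FREE][16-28 ALLOC][29-41 FREE]
Op 7: c = malloc(5) -> c = 0; heap: [0-4 ALLOC][5-15 FREE][16-28 ALLOC][29-41 FREE]
Op 8: d = malloc(5) -> d = 5; heap: [0-4 ALLOC][5-9 ALLOC][10-15 FREE][16-28 ALLOC][29-41 FREE]
Op 9: e = malloc(9) -> e = 29; heap: [0-4 ALLOC][5-9 ALLOC][10-15 FREE][16-28 ALLOC][29-37 ALLOC][38-41 FREE]
Op 10: f = malloc(5) -> f = 10; heap: [0-4 ALLOC][5-9 ALLOC][10-14 ALLOC][15-15 FREE][16-28 ALLOC][29-37 ALLOC][38-41 FREE]
Free blocks: [1 4] total_free=5 largest=4 -> 100*(5-4)/5 = 100/5 = 20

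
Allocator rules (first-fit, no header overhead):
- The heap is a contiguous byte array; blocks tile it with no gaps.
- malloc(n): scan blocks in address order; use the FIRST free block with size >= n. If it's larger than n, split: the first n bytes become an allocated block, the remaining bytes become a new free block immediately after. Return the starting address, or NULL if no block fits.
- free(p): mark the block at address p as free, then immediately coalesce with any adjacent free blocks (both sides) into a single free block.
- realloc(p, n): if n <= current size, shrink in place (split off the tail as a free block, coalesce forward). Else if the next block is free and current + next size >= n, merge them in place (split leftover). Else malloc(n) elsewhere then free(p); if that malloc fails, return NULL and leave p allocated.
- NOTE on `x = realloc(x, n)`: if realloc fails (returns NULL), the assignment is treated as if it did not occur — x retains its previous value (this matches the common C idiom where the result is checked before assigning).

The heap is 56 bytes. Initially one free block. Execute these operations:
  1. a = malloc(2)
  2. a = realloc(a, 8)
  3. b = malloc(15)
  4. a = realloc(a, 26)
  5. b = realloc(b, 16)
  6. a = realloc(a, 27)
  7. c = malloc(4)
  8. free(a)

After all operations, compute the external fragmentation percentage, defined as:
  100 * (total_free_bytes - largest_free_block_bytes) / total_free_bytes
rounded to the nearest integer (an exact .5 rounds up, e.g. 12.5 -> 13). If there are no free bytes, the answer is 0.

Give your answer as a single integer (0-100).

Op 1: a = malloc(2) -> a = 0; heap: [0-1 ALLOC][2-55 FREE]
Op 2: a = realloc(a, 8) -> a = 0; heap: [0-7 ALLOC][8-55 FREE]
Op 3: b = malloc(15) -> b = 8; heap: [0-7 ALLOC][8-22 ALLOC][23-55 FREE]
Op 4: a = realloc(a, 26) -> a = 23; heap: [0-7 FREE][8-22 ALLOC][23-48 ALLOC][49-55 FREE]
Op 5: b = realloc(b, 16) -> NULL (b unchanged); heap: [0-7 FREE][8-22 ALLOC][23-48 ALLOC][49-55 FREE]
Op 6: a = realloc(a, 27) -> a = 23; heap: [0-7 FREE][8-22 ALLOC][23-49 ALLOC][50-55 FREE]
Op 7: c = malloc(4) -> c = 0; heap: [0-3 ALLOC][4-7 FREE][8-22 ALLOC][23-49 ALLOC][50-55 FREE]
Op 8: free(a) -> (freed a); heap: [0-3 ALLOC][4-7 FREE][8-22 ALLOC][23-55 FREE]
Free blocks: [4 33] total_free=37 largest=33 -> 100*(37-33)/37 = 400/37 ≈ 10.811 -> rounds to 11

Answer: 11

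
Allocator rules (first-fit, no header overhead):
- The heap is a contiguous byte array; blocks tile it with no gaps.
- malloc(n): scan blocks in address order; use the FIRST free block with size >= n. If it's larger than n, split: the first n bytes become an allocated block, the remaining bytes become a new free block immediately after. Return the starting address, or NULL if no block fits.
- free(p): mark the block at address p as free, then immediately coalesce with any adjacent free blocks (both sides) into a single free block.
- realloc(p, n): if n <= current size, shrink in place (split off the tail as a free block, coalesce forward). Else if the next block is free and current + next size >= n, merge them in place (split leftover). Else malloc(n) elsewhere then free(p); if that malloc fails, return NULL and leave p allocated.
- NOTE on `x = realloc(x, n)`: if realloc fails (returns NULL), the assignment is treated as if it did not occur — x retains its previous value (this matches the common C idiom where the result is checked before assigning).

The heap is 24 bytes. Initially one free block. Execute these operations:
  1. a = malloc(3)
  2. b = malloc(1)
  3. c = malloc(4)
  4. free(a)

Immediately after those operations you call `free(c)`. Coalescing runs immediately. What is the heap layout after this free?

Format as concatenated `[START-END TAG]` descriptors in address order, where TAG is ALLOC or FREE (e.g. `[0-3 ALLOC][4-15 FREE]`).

Answer: [0-2 FREE][3-3 ALLOC][4-23 FREE]

Derivation:
Op 1: a = malloc(3) -> a = 0; heap: [0-2 ALLOC][3-23 FREE]
Op 2: b = malloc(1) -> b = 3; heap: [0-2 ALLOC][3-3 ALLOC][4-23 FREE]
Op 3: c = malloc(4) -> c = 4; heap: [0-2 ALLOC][3-3 ALLOC][4-7 ALLOC][8-23 FREE]
Op 4: free(a) -> (freed a); heap: [0-2 FREE][3-3 ALLOC][4-7 ALLOC][8-23 FREE]
free(c): c = 4 -> block [4-7 ALLOC]; mark free, coalesce with adjacent free neighbors -> [0-2 FREE][3-3 ALLOC][4-23 FREE]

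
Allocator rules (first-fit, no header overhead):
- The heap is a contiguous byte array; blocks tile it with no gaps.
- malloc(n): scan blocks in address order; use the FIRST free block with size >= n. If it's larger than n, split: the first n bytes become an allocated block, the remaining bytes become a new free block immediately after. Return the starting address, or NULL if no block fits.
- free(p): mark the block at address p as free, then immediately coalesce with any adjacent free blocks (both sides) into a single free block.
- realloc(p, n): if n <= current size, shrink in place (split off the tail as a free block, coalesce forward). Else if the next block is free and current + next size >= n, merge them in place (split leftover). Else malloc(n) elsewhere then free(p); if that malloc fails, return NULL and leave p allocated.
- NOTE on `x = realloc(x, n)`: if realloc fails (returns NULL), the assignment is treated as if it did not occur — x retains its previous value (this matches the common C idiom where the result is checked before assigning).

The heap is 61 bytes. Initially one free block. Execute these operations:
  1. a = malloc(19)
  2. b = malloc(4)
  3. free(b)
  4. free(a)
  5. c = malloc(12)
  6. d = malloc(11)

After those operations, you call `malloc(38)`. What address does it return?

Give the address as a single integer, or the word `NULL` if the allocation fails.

Op 1: a = malloc(19) -> a = 0; heap: [0-18 ALLOC][19-60 FREE]
Op 2: b = malloc(4) -> b = 19; heap: [0-18 ALLOC][19-22 ALLOC][23-60 FREE]
Op 3: free(b) -> (freed b); heap: [0-18 ALLOC][19-60 FREE]
Op 4: free(a) -> (freed a); heap: [0-60 FREE]
Op 5: c = malloc(12) -> c = 0; heap: [0-11 ALLOC][12-60 FREE]
Op 6: d = malloc(11) -> d = 12; heap: [0-11 ALLOC][12-22 ALLOC][23-60 FREE]
malloc(38): first-fit scan over [0-11 ALLOC][12-22 ALLOC][23-60 FREE] -> 23

Answer: 23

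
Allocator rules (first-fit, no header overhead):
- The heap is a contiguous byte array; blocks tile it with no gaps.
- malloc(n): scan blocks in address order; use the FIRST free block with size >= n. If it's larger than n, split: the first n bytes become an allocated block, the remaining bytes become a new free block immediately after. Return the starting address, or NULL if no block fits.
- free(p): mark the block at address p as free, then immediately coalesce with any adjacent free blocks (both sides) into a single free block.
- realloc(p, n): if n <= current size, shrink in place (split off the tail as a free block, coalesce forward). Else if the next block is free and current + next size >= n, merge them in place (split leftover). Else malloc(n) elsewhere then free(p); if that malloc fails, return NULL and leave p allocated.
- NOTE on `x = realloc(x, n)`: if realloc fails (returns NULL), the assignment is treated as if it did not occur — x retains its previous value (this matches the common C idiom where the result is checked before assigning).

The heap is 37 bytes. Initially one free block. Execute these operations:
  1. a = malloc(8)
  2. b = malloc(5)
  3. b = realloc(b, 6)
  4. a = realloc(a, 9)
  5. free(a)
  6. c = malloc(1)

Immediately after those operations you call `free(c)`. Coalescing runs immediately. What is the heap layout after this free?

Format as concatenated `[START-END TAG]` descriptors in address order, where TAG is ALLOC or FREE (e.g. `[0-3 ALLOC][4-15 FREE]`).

Op 1: a = malloc(8) -> a = 0; heap: [0-7 ALLOC][8-36 FREE]
Op 2: b = malloc(5) -> b = 8; heap: [0-7 ALLOC][8-12 ALLOC][13-36 FREE]
Op 3: b = realloc(b, 6) -> b = 8; heap: [0-7 ALLOC][8-13 ALLOC][14-36 FREE]
Op 4: a = realloc(a, 9) -> a = 14; heap: [0-7 FREE][8-13 ALLOC][14-22 ALLOC][23-36 FREE]
Op 5: free(a) -> (freed a); heap: [0-7 FREE][8-13 ALLOC][14-36 FREE]
Op 6: c = malloc(1) -> c = 0; heap: [0-0 ALLOC][1-7 FREE][8-13 ALLOC][14-36 FREE]
free(c): c = 0 -> block [0-0 ALLOC]; mark free, coalesce with adjacent free neighbors -> [0-7 FREE][8-13 ALLOC][14-36 FREE]

Answer: [0-7 FREE][8-13 ALLOC][14-36 FREE]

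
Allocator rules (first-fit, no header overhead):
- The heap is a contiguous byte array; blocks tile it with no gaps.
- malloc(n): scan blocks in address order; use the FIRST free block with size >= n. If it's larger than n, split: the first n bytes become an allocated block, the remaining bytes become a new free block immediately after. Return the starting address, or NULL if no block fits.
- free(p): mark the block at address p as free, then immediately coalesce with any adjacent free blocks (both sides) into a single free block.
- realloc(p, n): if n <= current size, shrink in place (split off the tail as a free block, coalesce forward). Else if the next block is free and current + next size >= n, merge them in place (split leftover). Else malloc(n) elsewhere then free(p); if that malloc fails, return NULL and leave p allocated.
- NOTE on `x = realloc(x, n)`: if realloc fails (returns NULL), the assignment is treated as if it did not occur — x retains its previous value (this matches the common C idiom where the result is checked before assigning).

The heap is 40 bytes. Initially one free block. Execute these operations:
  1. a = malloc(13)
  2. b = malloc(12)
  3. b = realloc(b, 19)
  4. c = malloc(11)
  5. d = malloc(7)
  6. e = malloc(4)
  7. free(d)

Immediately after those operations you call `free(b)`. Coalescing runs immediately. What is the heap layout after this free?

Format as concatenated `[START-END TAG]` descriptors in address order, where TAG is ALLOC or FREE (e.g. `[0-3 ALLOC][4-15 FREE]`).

Op 1: a = malloc(13) -> a = 0; heap: [0-12 ALLOC][13-39 FREE]
Op 2: b = malloc(12) -> b = 13; heap: [0-12 ALLOC][13-24 ALLOC][25-39 FREE]
Op 3: b = realloc(b, 19) -> b = 13; heap: [0-12 ALLOC][13-31 ALLOC][32-39 FREE]
Op 4: c = malloc(11) -> c = NULL; heap: [0-12 ALLOC][13-31 ALLOC][32-39 FREE]
Op 5: d = malloc(7) -> d = 32; heap: [0-12 ALLOC][13-31 ALLOC][32-38 ALLOC][39-39 FREE]
Op 6: e = malloc(4) -> e = NULL; heap: [0-12 ALLOC][13-31 ALLOC][32-38 ALLOC][39-39 FREE]
Op 7: free(d) -> (freed d); heap: [0-12 ALLOC][13-31 ALLOC][32-39 FREE]
free(b): b = 13 -> block [13-31 ALLOC]; mark free, coalesce with adjacent free neighbors -> [0-12 ALLOC][13-39 FREE]

Answer: [0-12 ALLOC][13-39 FREE]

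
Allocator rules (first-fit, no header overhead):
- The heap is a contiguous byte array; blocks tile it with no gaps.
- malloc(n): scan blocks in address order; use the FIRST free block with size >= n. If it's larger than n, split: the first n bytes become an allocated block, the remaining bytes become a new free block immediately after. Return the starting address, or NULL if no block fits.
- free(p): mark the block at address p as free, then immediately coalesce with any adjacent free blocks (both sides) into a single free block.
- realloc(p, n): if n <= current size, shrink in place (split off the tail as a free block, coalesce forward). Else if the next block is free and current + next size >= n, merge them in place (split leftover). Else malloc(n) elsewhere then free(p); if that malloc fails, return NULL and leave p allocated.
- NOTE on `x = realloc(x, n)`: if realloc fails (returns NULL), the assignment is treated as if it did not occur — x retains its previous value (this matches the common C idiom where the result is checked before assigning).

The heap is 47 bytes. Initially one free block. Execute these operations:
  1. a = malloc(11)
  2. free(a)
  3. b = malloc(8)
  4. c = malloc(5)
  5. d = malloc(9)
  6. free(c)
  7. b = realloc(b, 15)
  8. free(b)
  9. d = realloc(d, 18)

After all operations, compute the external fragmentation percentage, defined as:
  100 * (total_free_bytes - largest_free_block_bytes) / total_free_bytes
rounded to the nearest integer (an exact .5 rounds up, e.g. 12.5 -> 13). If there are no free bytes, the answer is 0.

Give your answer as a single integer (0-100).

Answer: 45

Derivation:
Op 1: a = malloc(11) -> a = 0; heap: [0-10 ALLOC][11-46 FREE]
Op 2: free(a) -> (freed a); heap: [0-46 FREE]
Op 3: b = malloc(8) -> b = 0; heap: [0-7 ALLOC][8-46 FREE]
Op 4: c = malloc(5) -> c = 8; heap: [0-7 ALLOC][8-12 ALLOC][13-46 FREE]
Op 5: d = malloc(9) -> d = 13; heap: [0-7 ALLOC][8-12 ALLOC][13-21 ALLOC][22-46 FREE]
Op 6: free(c) -> (freed c); heap: [0-7 ALLOC][8-12 FREE][13-21 ALLOC][22-46 FREE]
Op 7: b = realloc(b, 15) -> b = 22; heap: [0-12 FREE][13-21 ALLOC][22-36 ALLOC][37-46 FREE]
Op 8: free(b) -> (freed b); heap: [0-12 FREE][13-21 ALLOC][22-46 FREE]
Op 9: d = realloc(d, 18) -> d = 13; heap: [0-12 FREE][13-30 ALLOC][31-46 FREE]
Free blocks: [13 16] total_free=29 largest=16 -> 100*(29-16)/29 = 1300/29 ≈ 44.828 -> rounds to 45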